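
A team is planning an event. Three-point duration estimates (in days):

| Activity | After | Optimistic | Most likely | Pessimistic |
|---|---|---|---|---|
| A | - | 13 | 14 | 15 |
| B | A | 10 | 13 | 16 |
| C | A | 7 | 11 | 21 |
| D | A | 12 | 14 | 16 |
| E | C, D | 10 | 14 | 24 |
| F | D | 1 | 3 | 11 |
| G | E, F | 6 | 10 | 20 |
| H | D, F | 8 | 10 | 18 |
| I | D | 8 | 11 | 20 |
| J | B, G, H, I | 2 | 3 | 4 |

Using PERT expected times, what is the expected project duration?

57 days

te_A = (13 + 4·14 + 15)/6 = 84/6 = 14
te_B = (10 + 4·13 + 16)/6 = 78/6 = 13
te_C = (7 + 4·11 + 21)/6 = 72/6 = 12
te_D = (12 + 4·14 + 16)/6 = 84/6 = 14
te_E = (10 + 4·14 + 24)/6 = 90/6 = 15
te_F = (1 + 4·3 + 11)/6 = 24/6 = 4
te_G = (6 + 4·10 + 20)/6 = 66/6 = 11
te_H = (8 + 4·10 + 18)/6 = 66/6 = 11
te_I = (8 + 4·11 + 20)/6 = 72/6 = 12
te_J = (2 + 4·3 + 4)/6 = 18/6 = 3

Forward pass:
ES_A = 0; EF_A = 14
ES_B = 14; EF_B = 14+13 = 27
ES_C = 14; EF_C = 14+12 = 26
ES_D = 14; EF_D = 14+14 = 28
ES_E = max(EF_C=26, EF_D=28) = 28; EF_E = 28+15 = 43
ES_F = 28; EF_F = 28+4 = 32
ES_G = max(EF_E=43, EF_F=32) = 43; EF_G = 43+11 = 54
ES_H = max(EF_D=28, EF_F=32) = 32; EF_H = 32+11 = 43
ES_I = 28; EF_I = 28+12 = 40
ES_J = max(EF_B=27, EF_G=54, EF_H=43, EF_I=40) = 54; EF_J = 54+3 = 57
Expected project duration μ = 57 days. Critical path: A → D → E → G → J.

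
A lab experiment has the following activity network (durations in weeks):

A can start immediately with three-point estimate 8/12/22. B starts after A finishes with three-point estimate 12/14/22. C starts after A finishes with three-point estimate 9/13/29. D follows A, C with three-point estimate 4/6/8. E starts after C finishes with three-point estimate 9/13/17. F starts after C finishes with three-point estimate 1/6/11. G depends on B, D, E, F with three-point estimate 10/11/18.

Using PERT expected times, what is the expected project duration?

te_A = (8 + 4·12 + 22)/6 = 78/6 = 13
te_B = (12 + 4·14 + 22)/6 = 90/6 = 15
te_C = (9 + 4·13 + 29)/6 = 90/6 = 15
te_D = (4 + 4·6 + 8)/6 = 36/6 = 6
te_E = (9 + 4·13 + 17)/6 = 78/6 = 13
te_F = (1 + 4·6 + 11)/6 = 36/6 = 6
te_G = (10 + 4·11 + 18)/6 = 72/6 = 12

Forward pass:
ES_A = 0; EF_A = 13
ES_B = 13; EF_B = 13+15 = 28
ES_C = 13; EF_C = 13+15 = 28
ES_D = max(EF_A=13, EF_C=28) = 28; EF_D = 28+6 = 34
ES_E = 28; EF_E = 28+13 = 41
ES_F = 28; EF_F = 28+6 = 34
ES_G = max(EF_B=28, EF_D=34, EF_E=41, EF_F=34) = 41; EF_G = 41+12 = 53
Expected project duration μ = 53 weeks. Critical path: A → C → E → G.

53 weeks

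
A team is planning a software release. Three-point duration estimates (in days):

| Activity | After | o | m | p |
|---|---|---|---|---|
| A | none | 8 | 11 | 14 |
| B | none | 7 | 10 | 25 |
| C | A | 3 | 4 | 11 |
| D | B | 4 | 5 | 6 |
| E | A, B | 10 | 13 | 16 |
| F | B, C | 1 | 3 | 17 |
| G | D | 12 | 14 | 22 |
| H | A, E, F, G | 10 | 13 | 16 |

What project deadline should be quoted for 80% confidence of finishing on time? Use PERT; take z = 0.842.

48.0 days

te_A = (8 + 4·11 + 14)/6 = 66/6 = 11; σ²_A = ((14−8)/6)² = 1.000
te_B = (7 + 4·10 + 25)/6 = 72/6 = 12; σ²_B = ((25−7)/6)² = 9.000
te_C = (3 + 4·4 + 11)/6 = 30/6 = 5; σ²_C = ((11−3)/6)² = 1.778
te_D = (4 + 4·5 + 6)/6 = 30/6 = 5; σ²_D = ((6−4)/6)² = 0.111
te_E = (10 + 4·13 + 16)/6 = 78/6 = 13; σ²_E = ((16−10)/6)² = 1.000
te_F = (1 + 4·3 + 17)/6 = 30/6 = 5; σ²_F = ((17−1)/6)² = 7.111
te_G = (12 + 4·14 + 22)/6 = 90/6 = 15; σ²_G = ((22−12)/6)² = 2.778
te_H = (10 + 4·13 + 16)/6 = 78/6 = 13; σ²_H = ((16−10)/6)² = 1.000

Forward pass:
ES_A = 0; EF_A = 11
ES_B = 0; EF_B = 12
ES_C = 11; EF_C = 11+5 = 16
ES_D = 12; EF_D = 12+5 = 17
ES_E = max(EF_A=11, EF_B=12) = 12; EF_E = 12+13 = 25
ES_F = max(EF_B=12, EF_C=16) = 16; EF_F = 16+5 = 21
ES_G = 17; EF_G = 17+15 = 32
ES_H = max(EF_A=11, EF_E=25, EF_F=21, EF_G=32) = 32; EF_H = 32+13 = 45
Expected project duration μ = 45 days. Critical path: B → D → G → H.

Variance along critical path = 9.000 + 0.111 + 2.778 + 1.000 = 12.889; σ = 3.590 days.
D = μ + z·σ = 45 + 0.842·3.590 = 48.0 days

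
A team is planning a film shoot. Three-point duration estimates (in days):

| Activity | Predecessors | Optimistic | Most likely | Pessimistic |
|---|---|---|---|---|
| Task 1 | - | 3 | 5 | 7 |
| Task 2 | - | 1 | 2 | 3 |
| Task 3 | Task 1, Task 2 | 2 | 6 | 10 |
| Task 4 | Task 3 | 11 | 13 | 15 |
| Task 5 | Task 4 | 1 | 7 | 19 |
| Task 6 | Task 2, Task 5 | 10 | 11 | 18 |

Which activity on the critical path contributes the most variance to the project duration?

Task 5

te_Task 1 = (3 + 4·5 + 7)/6 = 30/6 = 5; σ²_Task 1 = ((7−3)/6)² = 0.444
te_Task 2 = (1 + 4·2 + 3)/6 = 12/6 = 2; σ²_Task 2 = ((3−1)/6)² = 0.111
te_Task 3 = (2 + 4·6 + 10)/6 = 36/6 = 6; σ²_Task 3 = ((10−2)/6)² = 1.778
te_Task 4 = (11 + 4·13 + 15)/6 = 78/6 = 13; σ²_Task 4 = ((15−11)/6)² = 0.444
te_Task 5 = (1 + 4·7 + 19)/6 = 48/6 = 8; σ²_Task 5 = ((19−1)/6)² = 9.000
te_Task 6 = (10 + 4·11 + 18)/6 = 72/6 = 12; σ²_Task 6 = ((18−10)/6)² = 1.778

Forward pass:
ES_Task 1 = 0; EF_Task 1 = 5
ES_Task 2 = 0; EF_Task 2 = 2
ES_Task 3 = max(EF_Task 1=5, EF_Task 2=2) = 5; EF_Task 3 = 5+6 = 11
ES_Task 4 = 11; EF_Task 4 = 11+13 = 24
ES_Task 5 = 24; EF_Task 5 = 24+8 = 32
ES_Task 6 = max(EF_Task 2=2, EF_Task 5=32) = 32; EF_Task 6 = 32+12 = 44
Expected project duration μ = 44 days. Critical path: Task 1 → Task 3 → Task 4 → Task 5 → Task 6.

Variances on critical path: σ²_Task 1=0.444, σ²_Task 3=1.778, σ²_Task 4=0.444, σ²_Task 5=9.000, σ²_Task 6=1.778.
Largest is σ²_Task 5 = 9.000.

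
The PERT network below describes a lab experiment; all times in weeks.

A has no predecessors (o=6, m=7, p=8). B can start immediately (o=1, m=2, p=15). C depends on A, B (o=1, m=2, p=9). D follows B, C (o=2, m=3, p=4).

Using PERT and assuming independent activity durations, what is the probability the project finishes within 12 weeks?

0.240

te_A = (6 + 4·7 + 8)/6 = 42/6 = 7; σ²_A = ((8−6)/6)² = 0.111
te_B = (1 + 4·2 + 15)/6 = 24/6 = 4; σ²_B = ((15−1)/6)² = 5.444
te_C = (1 + 4·2 + 9)/6 = 18/6 = 3; σ²_C = ((9−1)/6)² = 1.778
te_D = (2 + 4·3 + 4)/6 = 18/6 = 3; σ²_D = ((4−2)/6)² = 0.111

Forward pass:
ES_A = 0; EF_A = 7
ES_B = 0; EF_B = 4
ES_C = max(EF_A=7, EF_B=4) = 7; EF_C = 7+3 = 10
ES_D = max(EF_B=4, EF_C=10) = 10; EF_D = 10+3 = 13
Expected project duration μ = 13 weeks. Critical path: A → C → D.

Variance along critical path = 0.111 + 1.778 + 0.111 = 2.000; σ = √2.000 = 1.414 weeks.
Z = (12 − 13) / 1.414 = -0.707
P(T ≤ 12) = Φ(-0.707) ≈ 0.240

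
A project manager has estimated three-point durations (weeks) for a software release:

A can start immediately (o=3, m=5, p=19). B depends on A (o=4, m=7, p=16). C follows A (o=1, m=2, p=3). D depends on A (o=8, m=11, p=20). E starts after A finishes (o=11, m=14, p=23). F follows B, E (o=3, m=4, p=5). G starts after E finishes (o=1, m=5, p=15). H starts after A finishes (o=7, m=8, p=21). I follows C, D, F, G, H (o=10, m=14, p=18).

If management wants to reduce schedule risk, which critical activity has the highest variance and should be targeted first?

te_A = (3 + 4·5 + 19)/6 = 42/6 = 7; σ²_A = ((19−3)/6)² = 7.111
te_B = (4 + 4·7 + 16)/6 = 48/6 = 8; σ²_B = ((16−4)/6)² = 4.000
te_C = (1 + 4·2 + 3)/6 = 12/6 = 2; σ²_C = ((3−1)/6)² = 0.111
te_D = (8 + 4·11 + 20)/6 = 72/6 = 12; σ²_D = ((20−8)/6)² = 4.000
te_E = (11 + 4·14 + 23)/6 = 90/6 = 15; σ²_E = ((23−11)/6)² = 4.000
te_F = (3 + 4·4 + 5)/6 = 24/6 = 4; σ²_F = ((5−3)/6)² = 0.111
te_G = (1 + 4·5 + 15)/6 = 36/6 = 6; σ²_G = ((15−1)/6)² = 5.444
te_H = (7 + 4·8 + 21)/6 = 60/6 = 10; σ²_H = ((21−7)/6)² = 5.444
te_I = (10 + 4·14 + 18)/6 = 84/6 = 14; σ²_I = ((18−10)/6)² = 1.778

Forward pass:
ES_A = 0; EF_A = 7
ES_B = 7; EF_B = 7+8 = 15
ES_C = 7; EF_C = 7+2 = 9
ES_D = 7; EF_D = 7+12 = 19
ES_E = 7; EF_E = 7+15 = 22
ES_F = max(EF_B=15, EF_E=22) = 22; EF_F = 22+4 = 26
ES_G = 22; EF_G = 22+6 = 28
ES_H = 7; EF_H = 7+10 = 17
ES_I = max(EF_C=9, EF_D=19, EF_F=26, EF_G=28, EF_H=17) = 28; EF_I = 28+14 = 42
Expected project duration μ = 42 weeks. Critical path: A → E → G → I.

Variances on critical path: σ²_A=7.111, σ²_E=4.000, σ²_G=5.444, σ²_I=1.778.
Largest is σ²_A = 7.111.

A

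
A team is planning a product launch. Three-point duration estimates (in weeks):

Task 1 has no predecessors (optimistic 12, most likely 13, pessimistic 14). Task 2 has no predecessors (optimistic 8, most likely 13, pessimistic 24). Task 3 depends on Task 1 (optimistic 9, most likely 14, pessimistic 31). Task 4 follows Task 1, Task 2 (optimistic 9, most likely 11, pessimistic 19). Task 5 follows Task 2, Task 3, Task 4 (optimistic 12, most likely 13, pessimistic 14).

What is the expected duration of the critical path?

42 weeks

te_Task 1 = (12 + 4·13 + 14)/6 = 78/6 = 13
te_Task 2 = (8 + 4·13 + 24)/6 = 84/6 = 14
te_Task 3 = (9 + 4·14 + 31)/6 = 96/6 = 16
te_Task 4 = (9 + 4·11 + 19)/6 = 72/6 = 12
te_Task 5 = (12 + 4·13 + 14)/6 = 78/6 = 13

Forward pass:
ES_Task 1 = 0; EF_Task 1 = 13
ES_Task 2 = 0; EF_Task 2 = 14
ES_Task 3 = 13; EF_Task 3 = 13+16 = 29
ES_Task 4 = max(EF_Task 1=13, EF_Task 2=14) = 14; EF_Task 4 = 14+12 = 26
ES_Task 5 = max(EF_Task 2=14, EF_Task 3=29, EF_Task 4=26) = 29; EF_Task 5 = 29+13 = 42
Expected project duration μ = 42 weeks. Critical path: Task 1 → Task 3 → Task 5.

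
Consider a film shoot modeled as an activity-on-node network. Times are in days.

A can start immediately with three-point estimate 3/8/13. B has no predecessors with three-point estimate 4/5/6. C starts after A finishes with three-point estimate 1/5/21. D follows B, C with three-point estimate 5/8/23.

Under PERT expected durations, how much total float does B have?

10 days

te_A = (3 + 4·8 + 13)/6 = 48/6 = 8
te_B = (4 + 4·5 + 6)/6 = 30/6 = 5
te_C = (1 + 4·5 + 21)/6 = 42/6 = 7
te_D = (5 + 4·8 + 23)/6 = 60/6 = 10

Forward pass:
ES_A = 0; EF_A = 8
ES_B = 0; EF_B = 5
ES_C = 8; EF_C = 8+7 = 15
ES_D = max(EF_B=5, EF_C=15) = 15; EF_D = 15+10 = 25
Expected project duration μ = 25 days. Critical path: A → C → D.

Backward pass:
LF_D = 25; LS_D = 25−10 = 15
LF_C = LS_D = 15; LS_C = 15−7 = 8
LF_B = LS_D = 15; LS_B = 15−5 = 10
LF_A = LS_C = 8; LS_A = 8−8 = 0
Slack_B = LS_B − ES_B = 10 − 0 = 10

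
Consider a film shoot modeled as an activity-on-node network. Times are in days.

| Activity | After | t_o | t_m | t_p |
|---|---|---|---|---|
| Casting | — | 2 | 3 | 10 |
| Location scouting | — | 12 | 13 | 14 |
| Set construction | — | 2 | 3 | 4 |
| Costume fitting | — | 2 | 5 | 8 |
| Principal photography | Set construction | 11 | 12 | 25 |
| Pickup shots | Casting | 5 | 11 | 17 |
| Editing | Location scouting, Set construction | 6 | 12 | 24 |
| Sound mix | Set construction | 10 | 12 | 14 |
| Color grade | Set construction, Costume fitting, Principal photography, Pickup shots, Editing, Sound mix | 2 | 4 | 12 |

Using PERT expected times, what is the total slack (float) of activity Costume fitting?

21 days

te_Casting = (2 + 4·3 + 10)/6 = 24/6 = 4
te_Location scouting = (12 + 4·13 + 14)/6 = 78/6 = 13
te_Set construction = (2 + 4·3 + 4)/6 = 18/6 = 3
te_Costume fitting = (2 + 4·5 + 8)/6 = 30/6 = 5
te_Principal photography = (11 + 4·12 + 25)/6 = 84/6 = 14
te_Pickup shots = (5 + 4·11 + 17)/6 = 66/6 = 11
te_Editing = (6 + 4·12 + 24)/6 = 78/6 = 13
te_Sound mix = (10 + 4·12 + 14)/6 = 72/6 = 12
te_Color grade = (2 + 4·4 + 12)/6 = 30/6 = 5

Forward pass:
ES_Casting = 0; EF_Casting = 4
ES_Location scouting = 0; EF_Location scouting = 13
ES_Set construction = 0; EF_Set construction = 3
ES_Costume fitting = 0; EF_Costume fitting = 5
ES_Principal photography = 3; EF_Principal photography = 3+14 = 17
ES_Pickup shots = 4; EF_Pickup shots = 4+11 = 15
ES_Editing = max(EF_Location scouting=13, EF_Set construction=3) = 13; EF_Editing = 13+13 = 26
ES_Sound mix = 3; EF_Sound mix = 3+12 = 15
ES_Color grade = max(EF_Set construction=3, EF_Costume fitting=5, EF_Principal photography=17, EF_Pickup shots=15, EF_Editing=26, EF_Sound mix=15) = 26; EF_Color grade = 26+5 = 31
Expected project duration μ = 31 days. Critical path: Location scouting → Editing → Color grade.

Backward pass:
LF_Color grade = 31; LS_Color grade = 31−5 = 26
LF_Sound mix = LS_Color grade = 26; LS_Sound mix = 26−12 = 14
LF_Editing = LS_Color grade = 26; LS_Editing = 26−13 = 13
LF_Pickup shots = LS_Color grade = 26; LS_Pickup shots = 26−11 = 15
LF_Principal photography = LS_Color grade = 26; LS_Principal photography = 26−14 = 12
LF_Costume fitting = LS_Color grade = 26; LS_Costume fitting = 26−5 = 21
LF_Set construction = min(LS_Principal photography=12, LS_Editing=13, LS_Sound mix=14, LS_Color grade=26) = 12; LS_Set construction = 12−3 = 9
LF_Location scouting = LS_Editing = 13; LS_Location scouting = 13−13 = 0
LF_Casting = LS_Pickup shots = 15; LS_Casting = 15−4 = 11
Slack_Costume fitting = LS_Costume fitting − ES_Costume fitting = 21 − 0 = 21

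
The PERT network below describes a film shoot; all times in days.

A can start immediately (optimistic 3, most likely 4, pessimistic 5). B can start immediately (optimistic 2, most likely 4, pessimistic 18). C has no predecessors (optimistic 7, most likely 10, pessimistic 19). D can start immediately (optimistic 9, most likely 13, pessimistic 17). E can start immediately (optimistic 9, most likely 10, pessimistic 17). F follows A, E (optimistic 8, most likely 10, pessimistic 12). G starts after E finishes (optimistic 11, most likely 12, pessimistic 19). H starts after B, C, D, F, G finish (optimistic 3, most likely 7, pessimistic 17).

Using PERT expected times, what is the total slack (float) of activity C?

te_A = (3 + 4·4 + 5)/6 = 24/6 = 4
te_B = (2 + 4·4 + 18)/6 = 36/6 = 6
te_C = (7 + 4·10 + 19)/6 = 66/6 = 11
te_D = (9 + 4·13 + 17)/6 = 78/6 = 13
te_E = (9 + 4·10 + 17)/6 = 66/6 = 11
te_F = (8 + 4·10 + 12)/6 = 60/6 = 10
te_G = (11 + 4·12 + 19)/6 = 78/6 = 13
te_H = (3 + 4·7 + 17)/6 = 48/6 = 8

Forward pass:
ES_A = 0; EF_A = 4
ES_B = 0; EF_B = 6
ES_C = 0; EF_C = 11
ES_D = 0; EF_D = 13
ES_E = 0; EF_E = 11
ES_F = max(EF_A=4, EF_E=11) = 11; EF_F = 11+10 = 21
ES_G = 11; EF_G = 11+13 = 24
ES_H = max(EF_B=6, EF_C=11, EF_D=13, EF_F=21, EF_G=24) = 24; EF_H = 24+8 = 32
Expected project duration μ = 32 days. Critical path: E → G → H.

Backward pass:
LF_H = 32; LS_H = 32−8 = 24
LF_G = LS_H = 24; LS_G = 24−13 = 11
LF_F = LS_H = 24; LS_F = 24−10 = 14
LF_E = min(LS_F=14, LS_G=11) = 11; LS_E = 11−11 = 0
LF_D = LS_H = 24; LS_D = 24−13 = 11
LF_C = LS_H = 24; LS_C = 24−11 = 13
LF_B = LS_H = 24; LS_B = 24−6 = 18
LF_A = LS_F = 14; LS_A = 14−4 = 10
Slack_C = LS_C − ES_C = 13 − 0 = 13

13 days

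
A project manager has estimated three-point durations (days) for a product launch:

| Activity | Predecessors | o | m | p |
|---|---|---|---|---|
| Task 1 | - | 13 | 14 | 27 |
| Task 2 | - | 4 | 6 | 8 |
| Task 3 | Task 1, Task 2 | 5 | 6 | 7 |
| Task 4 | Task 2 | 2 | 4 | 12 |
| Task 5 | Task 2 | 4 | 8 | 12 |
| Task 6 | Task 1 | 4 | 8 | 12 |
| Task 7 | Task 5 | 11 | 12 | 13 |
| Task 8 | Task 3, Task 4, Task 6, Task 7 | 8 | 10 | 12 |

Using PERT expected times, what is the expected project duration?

te_Task 1 = (13 + 4·14 + 27)/6 = 96/6 = 16
te_Task 2 = (4 + 4·6 + 8)/6 = 36/6 = 6
te_Task 3 = (5 + 4·6 + 7)/6 = 36/6 = 6
te_Task 4 = (2 + 4·4 + 12)/6 = 30/6 = 5
te_Task 5 = (4 + 4·8 + 12)/6 = 48/6 = 8
te_Task 6 = (4 + 4·8 + 12)/6 = 48/6 = 8
te_Task 7 = (11 + 4·12 + 13)/6 = 72/6 = 12
te_Task 8 = (8 + 4·10 + 12)/6 = 60/6 = 10

Forward pass:
ES_Task 1 = 0; EF_Task 1 = 16
ES_Task 2 = 0; EF_Task 2 = 6
ES_Task 3 = max(EF_Task 1=16, EF_Task 2=6) = 16; EF_Task 3 = 16+6 = 22
ES_Task 4 = 6; EF_Task 4 = 6+5 = 11
ES_Task 5 = 6; EF_Task 5 = 6+8 = 14
ES_Task 6 = 16; EF_Task 6 = 16+8 = 24
ES_Task 7 = 14; EF_Task 7 = 14+12 = 26
ES_Task 8 = max(EF_Task 3=22, EF_Task 4=11, EF_Task 6=24, EF_Task 7=26) = 26; EF_Task 8 = 26+10 = 36
Expected project duration μ = 36 days. Critical path: Task 2 → Task 5 → Task 7 → Task 8.

36 days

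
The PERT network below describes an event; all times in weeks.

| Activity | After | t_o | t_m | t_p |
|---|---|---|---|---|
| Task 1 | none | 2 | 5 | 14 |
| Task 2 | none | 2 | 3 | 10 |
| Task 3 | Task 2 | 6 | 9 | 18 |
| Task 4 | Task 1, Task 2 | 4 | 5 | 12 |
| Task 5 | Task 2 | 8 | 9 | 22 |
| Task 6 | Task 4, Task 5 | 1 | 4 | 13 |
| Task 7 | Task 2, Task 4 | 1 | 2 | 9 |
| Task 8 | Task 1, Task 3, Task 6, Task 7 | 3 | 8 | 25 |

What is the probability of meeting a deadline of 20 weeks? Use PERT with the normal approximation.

0.022

te_Task 1 = (2 + 4·5 + 14)/6 = 36/6 = 6; σ²_Task 1 = ((14−2)/6)² = 4.000
te_Task 2 = (2 + 4·3 + 10)/6 = 24/6 = 4; σ²_Task 2 = ((10−2)/6)² = 1.778
te_Task 3 = (6 + 4·9 + 18)/6 = 60/6 = 10; σ²_Task 3 = ((18−6)/6)² = 4.000
te_Task 4 = (4 + 4·5 + 12)/6 = 36/6 = 6; σ²_Task 4 = ((12−4)/6)² = 1.778
te_Task 5 = (8 + 4·9 + 22)/6 = 66/6 = 11; σ²_Task 5 = ((22−8)/6)² = 5.444
te_Task 6 = (1 + 4·4 + 13)/6 = 30/6 = 5; σ²_Task 6 = ((13−1)/6)² = 4.000
te_Task 7 = (1 + 4·2 + 9)/6 = 18/6 = 3; σ²_Task 7 = ((9−1)/6)² = 1.778
te_Task 8 = (3 + 4·8 + 25)/6 = 60/6 = 10; σ²_Task 8 = ((25−3)/6)² = 13.444

Forward pass:
ES_Task 1 = 0; EF_Task 1 = 6
ES_Task 2 = 0; EF_Task 2 = 4
ES_Task 3 = 4; EF_Task 3 = 4+10 = 14
ES_Task 4 = max(EF_Task 1=6, EF_Task 2=4) = 6; EF_Task 4 = 6+6 = 12
ES_Task 5 = 4; EF_Task 5 = 4+11 = 15
ES_Task 6 = max(EF_Task 4=12, EF_Task 5=15) = 15; EF_Task 6 = 15+5 = 20
ES_Task 7 = max(EF_Task 2=4, EF_Task 4=12) = 12; EF_Task 7 = 12+3 = 15
ES_Task 8 = max(EF_Task 1=6, EF_Task 3=14, EF_Task 6=20, EF_Task 7=15) = 20; EF_Task 8 = 20+10 = 30
Expected project duration μ = 30 weeks. Critical path: Task 2 → Task 5 → Task 6 → Task 8.

Variance along critical path = 1.778 + 5.444 + 4.000 + 13.444 = 24.667; σ = √24.667 = 4.967 weeks.
Z = (20 − 30) / 4.967 = -2.013
P(T ≤ 20) = Φ(-2.013) ≈ 0.022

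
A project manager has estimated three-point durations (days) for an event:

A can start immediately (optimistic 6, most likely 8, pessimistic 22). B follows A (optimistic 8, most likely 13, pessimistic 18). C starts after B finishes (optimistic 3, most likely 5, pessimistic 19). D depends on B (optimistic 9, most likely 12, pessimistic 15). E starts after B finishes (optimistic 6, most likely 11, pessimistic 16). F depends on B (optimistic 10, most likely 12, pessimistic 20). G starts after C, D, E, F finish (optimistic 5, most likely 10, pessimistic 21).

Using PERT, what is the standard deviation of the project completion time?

4.45 days

te_A = (6 + 4·8 + 22)/6 = 60/6 = 10; σ²_A = ((22−6)/6)² = 7.111
te_B = (8 + 4·13 + 18)/6 = 78/6 = 13; σ²_B = ((18−8)/6)² = 2.778
te_C = (3 + 4·5 + 19)/6 = 42/6 = 7; σ²_C = ((19−3)/6)² = 7.111
te_D = (9 + 4·12 + 15)/6 = 72/6 = 12; σ²_D = ((15−9)/6)² = 1.000
te_E = (6 + 4·11 + 16)/6 = 66/6 = 11; σ²_E = ((16−6)/6)² = 2.778
te_F = (10 + 4·12 + 20)/6 = 78/6 = 13; σ²_F = ((20−10)/6)² = 2.778
te_G = (5 + 4·10 + 21)/6 = 66/6 = 11; σ²_G = ((21−5)/6)² = 7.111

Forward pass:
ES_A = 0; EF_A = 10
ES_B = 10; EF_B = 10+13 = 23
ES_C = 23; EF_C = 23+7 = 30
ES_D = 23; EF_D = 23+12 = 35
ES_E = 23; EF_E = 23+11 = 34
ES_F = 23; EF_F = 23+13 = 36
ES_G = max(EF_C=30, EF_D=35, EF_E=34, EF_F=36) = 36; EF_G = 36+11 = 47
Expected project duration μ = 47 days. Critical path: A → B → F → G.

Variance along critical path = 7.111 + 2.778 + 2.778 + 7.111 = 19.778
σ = √19.778 = 4.447 days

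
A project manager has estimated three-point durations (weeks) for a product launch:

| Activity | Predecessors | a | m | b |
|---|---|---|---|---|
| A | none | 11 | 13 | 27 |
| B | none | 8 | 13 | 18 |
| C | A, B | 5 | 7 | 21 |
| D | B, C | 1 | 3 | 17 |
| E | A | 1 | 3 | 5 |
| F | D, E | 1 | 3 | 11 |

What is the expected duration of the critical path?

te_A = (11 + 4·13 + 27)/6 = 90/6 = 15
te_B = (8 + 4·13 + 18)/6 = 78/6 = 13
te_C = (5 + 4·7 + 21)/6 = 54/6 = 9
te_D = (1 + 4·3 + 17)/6 = 30/6 = 5
te_E = (1 + 4·3 + 5)/6 = 18/6 = 3
te_F = (1 + 4·3 + 11)/6 = 24/6 = 4

Forward pass:
ES_A = 0; EF_A = 15
ES_B = 0; EF_B = 13
ES_C = max(EF_A=15, EF_B=13) = 15; EF_C = 15+9 = 24
ES_D = max(EF_B=13, EF_C=24) = 24; EF_D = 24+5 = 29
ES_E = 15; EF_E = 15+3 = 18
ES_F = max(EF_D=29, EF_E=18) = 29; EF_F = 29+4 = 33
Expected project duration μ = 33 weeks. Critical path: A → C → D → F.

33 weeks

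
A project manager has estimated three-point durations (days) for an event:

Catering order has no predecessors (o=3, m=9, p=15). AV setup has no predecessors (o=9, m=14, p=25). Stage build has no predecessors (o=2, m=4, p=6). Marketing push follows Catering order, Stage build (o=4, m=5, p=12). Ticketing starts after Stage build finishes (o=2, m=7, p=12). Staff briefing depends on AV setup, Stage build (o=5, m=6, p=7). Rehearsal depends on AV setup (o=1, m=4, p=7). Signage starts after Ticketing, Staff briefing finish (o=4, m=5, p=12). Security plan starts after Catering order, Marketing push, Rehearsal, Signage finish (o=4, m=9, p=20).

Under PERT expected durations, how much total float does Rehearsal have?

te_Catering order = (3 + 4·9 + 15)/6 = 54/6 = 9
te_AV setup = (9 + 4·14 + 25)/6 = 90/6 = 15
te_Stage build = (2 + 4·4 + 6)/6 = 24/6 = 4
te_Marketing push = (4 + 4·5 + 12)/6 = 36/6 = 6
te_Ticketing = (2 + 4·7 + 12)/6 = 42/6 = 7
te_Staff briefing = (5 + 4·6 + 7)/6 = 36/6 = 6
te_Rehearsal = (1 + 4·4 + 7)/6 = 24/6 = 4
te_Signage = (4 + 4·5 + 12)/6 = 36/6 = 6
te_Security plan = (4 + 4·9 + 20)/6 = 60/6 = 10

Forward pass:
ES_Catering order = 0; EF_Catering order = 9
ES_AV setup = 0; EF_AV setup = 15
ES_Stage build = 0; EF_Stage build = 4
ES_Marketing push = max(EF_Catering order=9, EF_Stage build=4) = 9; EF_Marketing push = 9+6 = 15
ES_Ticketing = 4; EF_Ticketing = 4+7 = 11
ES_Staff briefing = max(EF_AV setup=15, EF_Stage build=4) = 15; EF_Staff briefing = 15+6 = 21
ES_Rehearsal = 15; EF_Rehearsal = 15+4 = 19
ES_Signage = max(EF_Ticketing=11, EF_Staff briefing=21) = 21; EF_Signage = 21+6 = 27
ES_Security plan = max(EF_Catering order=9, EF_Marketing push=15, EF_Rehearsal=19, EF_Signage=27) = 27; EF_Security plan = 27+10 = 37
Expected project duration μ = 37 days. Critical path: AV setup → Staff briefing → Signage → Security plan.

Backward pass:
LF_Security plan = 37; LS_Security plan = 37−10 = 27
LF_Signage = LS_Security plan = 27; LS_Signage = 27−6 = 21
LF_Rehearsal = LS_Security plan = 27; LS_Rehearsal = 27−4 = 23
LF_Staff briefing = LS_Signage = 21; LS_Staff briefing = 21−6 = 15
LF_Ticketing = LS_Signage = 21; LS_Ticketing = 21−7 = 14
LF_Marketing push = LS_Security plan = 27; LS_Marketing push = 27−6 = 21
LF_Stage build = min(LS_Marketing push=21, LS_Ticketing=14, LS_Staff briefing=15) = 14; LS_Stage build = 14−4 = 10
LF_AV setup = min(LS_Staff briefing=15, LS_Rehearsal=23) = 15; LS_AV setup = 15−15 = 0
LF_Catering order = min(LS_Marketing push=21, LS_Security plan=27) = 21; LS_Catering order = 21−9 = 12
Slack_Rehearsal = LS_Rehearsal − ES_Rehearsal = 23 − 15 = 8

8 days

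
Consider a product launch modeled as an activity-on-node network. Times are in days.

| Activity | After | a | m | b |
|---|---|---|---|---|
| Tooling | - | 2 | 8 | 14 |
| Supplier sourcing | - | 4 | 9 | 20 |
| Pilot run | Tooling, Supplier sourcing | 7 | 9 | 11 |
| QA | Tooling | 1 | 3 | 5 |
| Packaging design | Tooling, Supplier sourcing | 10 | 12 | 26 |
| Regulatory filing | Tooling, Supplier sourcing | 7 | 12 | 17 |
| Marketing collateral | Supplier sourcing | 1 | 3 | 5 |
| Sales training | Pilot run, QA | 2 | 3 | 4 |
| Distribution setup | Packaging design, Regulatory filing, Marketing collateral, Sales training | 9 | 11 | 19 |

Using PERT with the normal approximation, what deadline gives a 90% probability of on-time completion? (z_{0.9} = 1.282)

te_Tooling = (2 + 4·8 + 14)/6 = 48/6 = 8; σ²_Tooling = ((14−2)/6)² = 4.000
te_Supplier sourcing = (4 + 4·9 + 20)/6 = 60/6 = 10; σ²_Supplier sourcing = ((20−4)/6)² = 7.111
te_Pilot run = (7 + 4·9 + 11)/6 = 54/6 = 9; σ²_Pilot run = ((11−7)/6)² = 0.444
te_QA = (1 + 4·3 + 5)/6 = 18/6 = 3; σ²_QA = ((5−1)/6)² = 0.444
te_Packaging design = (10 + 4·12 + 26)/6 = 84/6 = 14; σ²_Packaging design = ((26−10)/6)² = 7.111
te_Regulatory filing = (7 + 4·12 + 17)/6 = 72/6 = 12; σ²_Regulatory filing = ((17−7)/6)² = 2.778
te_Marketing collateral = (1 + 4·3 + 5)/6 = 18/6 = 3; σ²_Marketing collateral = ((5−1)/6)² = 0.444
te_Sales training = (2 + 4·3 + 4)/6 = 18/6 = 3; σ²_Sales training = ((4−2)/6)² = 0.111
te_Distribution setup = (9 + 4·11 + 19)/6 = 72/6 = 12; σ²_Distribution setup = ((19−9)/6)² = 2.778

Forward pass:
ES_Tooling = 0; EF_Tooling = 8
ES_Supplier sourcing = 0; EF_Supplier sourcing = 10
ES_Pilot run = max(EF_Tooling=8, EF_Supplier sourcing=10) = 10; EF_Pilot run = 10+9 = 19
ES_QA = 8; EF_QA = 8+3 = 11
ES_Packaging design = max(EF_Tooling=8, EF_Supplier sourcing=10) = 10; EF_Packaging design = 10+14 = 24
ES_Regulatory filing = max(EF_Tooling=8, EF_Supplier sourcing=10) = 10; EF_Regulatory filing = 10+12 = 22
ES_Marketing collateral = 10; EF_Marketing collateral = 10+3 = 13
ES_Sales training = max(EF_Pilot run=19, EF_QA=11) = 19; EF_Sales training = 19+3 = 22
ES_Distribution setup = max(EF_Packaging design=24, EF_Regulatory filing=22, EF_Marketing collateral=13, EF_Sales training=22) = 24; EF_Distribution setup = 24+12 = 36
Expected project duration μ = 36 days. Critical path: Supplier sourcing → Packaging design → Distribution setup.

Variance along critical path = 7.111 + 7.111 + 2.778 = 17.000; σ = 4.123 days.
D = μ + z·σ = 36 + 1.282·4.123 = 41.3 days

41.3 days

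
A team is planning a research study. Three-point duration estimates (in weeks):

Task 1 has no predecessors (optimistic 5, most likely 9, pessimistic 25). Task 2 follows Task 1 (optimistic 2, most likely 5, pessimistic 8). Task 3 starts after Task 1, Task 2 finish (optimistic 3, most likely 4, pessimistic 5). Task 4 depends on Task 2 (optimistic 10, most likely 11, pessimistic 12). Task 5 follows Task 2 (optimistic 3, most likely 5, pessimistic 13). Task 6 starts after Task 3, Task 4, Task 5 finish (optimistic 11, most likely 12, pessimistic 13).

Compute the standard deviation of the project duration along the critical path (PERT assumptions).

3.51 weeks

te_Task 1 = (5 + 4·9 + 25)/6 = 66/6 = 11; σ²_Task 1 = ((25−5)/6)² = 11.111
te_Task 2 = (2 + 4·5 + 8)/6 = 30/6 = 5; σ²_Task 2 = ((8−2)/6)² = 1.000
te_Task 3 = (3 + 4·4 + 5)/6 = 24/6 = 4; σ²_Task 3 = ((5−3)/6)² = 0.111
te_Task 4 = (10 + 4·11 + 12)/6 = 66/6 = 11; σ²_Task 4 = ((12−10)/6)² = 0.111
te_Task 5 = (3 + 4·5 + 13)/6 = 36/6 = 6; σ²_Task 5 = ((13−3)/6)² = 2.778
te_Task 6 = (11 + 4·12 + 13)/6 = 72/6 = 12; σ²_Task 6 = ((13−11)/6)² = 0.111

Forward pass:
ES_Task 1 = 0; EF_Task 1 = 11
ES_Task 2 = 11; EF_Task 2 = 11+5 = 16
ES_Task 3 = max(EF_Task 1=11, EF_Task 2=16) = 16; EF_Task 3 = 16+4 = 20
ES_Task 4 = 16; EF_Task 4 = 16+11 = 27
ES_Task 5 = 16; EF_Task 5 = 16+6 = 22
ES_Task 6 = max(EF_Task 3=20, EF_Task 4=27, EF_Task 5=22) = 27; EF_Task 6 = 27+12 = 39
Expected project duration μ = 39 weeks. Critical path: Task 1 → Task 2 → Task 4 → Task 6.

Variance along critical path = 11.111 + 1.000 + 0.111 + 0.111 = 12.333
σ = √12.333 = 3.512 weeks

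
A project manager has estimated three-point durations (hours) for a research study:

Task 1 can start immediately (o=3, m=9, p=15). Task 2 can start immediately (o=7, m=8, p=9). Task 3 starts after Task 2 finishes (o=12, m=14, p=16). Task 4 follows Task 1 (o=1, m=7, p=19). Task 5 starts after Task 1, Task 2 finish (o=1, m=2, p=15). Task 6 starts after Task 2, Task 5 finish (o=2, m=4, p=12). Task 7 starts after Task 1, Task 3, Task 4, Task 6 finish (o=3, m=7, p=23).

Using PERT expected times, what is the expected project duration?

31 hours

te_Task 1 = (3 + 4·9 + 15)/6 = 54/6 = 9
te_Task 2 = (7 + 4·8 + 9)/6 = 48/6 = 8
te_Task 3 = (12 + 4·14 + 16)/6 = 84/6 = 14
te_Task 4 = (1 + 4·7 + 19)/6 = 48/6 = 8
te_Task 5 = (1 + 4·2 + 15)/6 = 24/6 = 4
te_Task 6 = (2 + 4·4 + 12)/6 = 30/6 = 5
te_Task 7 = (3 + 4·7 + 23)/6 = 54/6 = 9

Forward pass:
ES_Task 1 = 0; EF_Task 1 = 9
ES_Task 2 = 0; EF_Task 2 = 8
ES_Task 3 = 8; EF_Task 3 = 8+14 = 22
ES_Task 4 = 9; EF_Task 4 = 9+8 = 17
ES_Task 5 = max(EF_Task 1=9, EF_Task 2=8) = 9; EF_Task 5 = 9+4 = 13
ES_Task 6 = max(EF_Task 2=8, EF_Task 5=13) = 13; EF_Task 6 = 13+5 = 18
ES_Task 7 = max(EF_Task 1=9, EF_Task 3=22, EF_Task 4=17, EF_Task 6=18) = 22; EF_Task 7 = 22+9 = 31
Expected project duration μ = 31 hours. Critical path: Task 2 → Task 3 → Task 7.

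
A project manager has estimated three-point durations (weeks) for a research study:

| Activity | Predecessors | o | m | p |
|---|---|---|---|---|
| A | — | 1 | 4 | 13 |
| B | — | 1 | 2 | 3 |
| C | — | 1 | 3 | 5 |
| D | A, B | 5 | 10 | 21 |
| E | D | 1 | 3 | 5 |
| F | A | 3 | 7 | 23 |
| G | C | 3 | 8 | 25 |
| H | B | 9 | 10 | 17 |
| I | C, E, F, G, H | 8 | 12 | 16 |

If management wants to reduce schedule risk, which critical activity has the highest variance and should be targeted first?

te_A = (1 + 4·4 + 13)/6 = 30/6 = 5; σ²_A = ((13−1)/6)² = 4.000
te_B = (1 + 4·2 + 3)/6 = 12/6 = 2; σ²_B = ((3−1)/6)² = 0.111
te_C = (1 + 4·3 + 5)/6 = 18/6 = 3; σ²_C = ((5−1)/6)² = 0.444
te_D = (5 + 4·10 + 21)/6 = 66/6 = 11; σ²_D = ((21−5)/6)² = 7.111
te_E = (1 + 4·3 + 5)/6 = 18/6 = 3; σ²_E = ((5−1)/6)² = 0.444
te_F = (3 + 4·7 + 23)/6 = 54/6 = 9; σ²_F = ((23−3)/6)² = 11.111
te_G = (3 + 4·8 + 25)/6 = 60/6 = 10; σ²_G = ((25−3)/6)² = 13.444
te_H = (9 + 4·10 + 17)/6 = 66/6 = 11; σ²_H = ((17−9)/6)² = 1.778
te_I = (8 + 4·12 + 16)/6 = 72/6 = 12; σ²_I = ((16−8)/6)² = 1.778

Forward pass:
ES_A = 0; EF_A = 5
ES_B = 0; EF_B = 2
ES_C = 0; EF_C = 3
ES_D = max(EF_A=5, EF_B=2) = 5; EF_D = 5+11 = 16
ES_E = 16; EF_E = 16+3 = 19
ES_F = 5; EF_F = 5+9 = 14
ES_G = 3; EF_G = 3+10 = 13
ES_H = 2; EF_H = 2+11 = 13
ES_I = max(EF_C=3, EF_E=19, EF_F=14, EF_G=13, EF_H=13) = 19; EF_I = 19+12 = 31
Expected project duration μ = 31 weeks. Critical path: A → D → E → I.

Variances on critical path: σ²_A=4.000, σ²_D=7.111, σ²_E=0.444, σ²_I=1.778.
Largest is σ²_D = 7.111.

D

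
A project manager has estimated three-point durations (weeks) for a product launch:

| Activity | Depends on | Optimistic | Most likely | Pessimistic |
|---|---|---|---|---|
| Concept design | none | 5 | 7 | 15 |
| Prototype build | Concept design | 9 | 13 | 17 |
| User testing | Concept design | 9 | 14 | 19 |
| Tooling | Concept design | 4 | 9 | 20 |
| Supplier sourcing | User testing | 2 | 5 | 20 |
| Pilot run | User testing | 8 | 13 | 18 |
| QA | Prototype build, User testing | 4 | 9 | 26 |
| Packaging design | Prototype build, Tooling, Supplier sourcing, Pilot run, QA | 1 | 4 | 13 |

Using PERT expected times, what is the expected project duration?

te_Concept design = (5 + 4·7 + 15)/6 = 48/6 = 8
te_Prototype build = (9 + 4·13 + 17)/6 = 78/6 = 13
te_User testing = (9 + 4·14 + 19)/6 = 84/6 = 14
te_Tooling = (4 + 4·9 + 20)/6 = 60/6 = 10
te_Supplier sourcing = (2 + 4·5 + 20)/6 = 42/6 = 7
te_Pilot run = (8 + 4·13 + 18)/6 = 78/6 = 13
te_QA = (4 + 4·9 + 26)/6 = 66/6 = 11
te_Packaging design = (1 + 4·4 + 13)/6 = 30/6 = 5

Forward pass:
ES_Concept design = 0; EF_Concept design = 8
ES_Prototype build = 8; EF_Prototype build = 8+13 = 21
ES_User testing = 8; EF_User testing = 8+14 = 22
ES_Tooling = 8; EF_Tooling = 8+10 = 18
ES_Supplier sourcing = 22; EF_Supplier sourcing = 22+7 = 29
ES_Pilot run = 22; EF_Pilot run = 22+13 = 35
ES_QA = max(EF_Prototype build=21, EF_User testing=22) = 22; EF_QA = 22+11 = 33
ES_Packaging design = max(EF_Prototype build=21, EF_Tooling=18, EF_Supplier sourcing=29, EF_Pilot run=35, EF_QA=33) = 35; EF_Packaging design = 35+5 = 40
Expected project duration μ = 40 weeks. Critical path: Concept design → User testing → Pilot run → Packaging design.

40 weeks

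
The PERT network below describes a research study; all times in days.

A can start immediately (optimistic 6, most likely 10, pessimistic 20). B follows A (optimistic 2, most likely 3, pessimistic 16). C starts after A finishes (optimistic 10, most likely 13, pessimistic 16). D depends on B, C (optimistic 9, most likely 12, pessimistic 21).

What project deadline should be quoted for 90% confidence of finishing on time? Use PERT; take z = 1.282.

te_A = (6 + 4·10 + 20)/6 = 66/6 = 11; σ²_A = ((20−6)/6)² = 5.444
te_B = (2 + 4·3 + 16)/6 = 30/6 = 5; σ²_B = ((16−2)/6)² = 5.444
te_C = (10 + 4·13 + 16)/6 = 78/6 = 13; σ²_C = ((16−10)/6)² = 1.000
te_D = (9 + 4·12 + 21)/6 = 78/6 = 13; σ²_D = ((21−9)/6)² = 4.000

Forward pass:
ES_A = 0; EF_A = 11
ES_B = 11; EF_B = 11+5 = 16
ES_C = 11; EF_C = 11+13 = 24
ES_D = max(EF_B=16, EF_C=24) = 24; EF_D = 24+13 = 37
Expected project duration μ = 37 days. Critical path: A → C → D.

Variance along critical path = 5.444 + 1.000 + 4.000 = 10.444; σ = 3.232 days.
D = μ + z·σ = 37 + 1.282·3.232 = 41.1 days

41.1 days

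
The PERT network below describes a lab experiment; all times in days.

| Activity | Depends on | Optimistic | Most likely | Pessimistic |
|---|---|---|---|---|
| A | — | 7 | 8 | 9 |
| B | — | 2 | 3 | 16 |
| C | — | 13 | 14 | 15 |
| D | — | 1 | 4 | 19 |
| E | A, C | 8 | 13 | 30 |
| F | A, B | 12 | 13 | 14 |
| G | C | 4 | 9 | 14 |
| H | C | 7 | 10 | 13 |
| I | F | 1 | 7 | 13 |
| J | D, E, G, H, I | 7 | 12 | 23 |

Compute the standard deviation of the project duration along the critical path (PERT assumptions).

te_A = (7 + 4·8 + 9)/6 = 48/6 = 8; σ²_A = ((9−7)/6)² = 0.111
te_B = (2 + 4·3 + 16)/6 = 30/6 = 5; σ²_B = ((16−2)/6)² = 5.444
te_C = (13 + 4·14 + 15)/6 = 84/6 = 14; σ²_C = ((15−13)/6)² = 0.111
te_D = (1 + 4·4 + 19)/6 = 36/6 = 6; σ²_D = ((19−1)/6)² = 9.000
te_E = (8 + 4·13 + 30)/6 = 90/6 = 15; σ²_E = ((30−8)/6)² = 13.444
te_F = (12 + 4·13 + 14)/6 = 78/6 = 13; σ²_F = ((14−12)/6)² = 0.111
te_G = (4 + 4·9 + 14)/6 = 54/6 = 9; σ²_G = ((14−4)/6)² = 2.778
te_H = (7 + 4·10 + 13)/6 = 60/6 = 10; σ²_H = ((13−7)/6)² = 1.000
te_I = (1 + 4·7 + 13)/6 = 42/6 = 7; σ²_I = ((13−1)/6)² = 4.000
te_J = (7 + 4·12 + 23)/6 = 78/6 = 13; σ²_J = ((23−7)/6)² = 7.111

Forward pass:
ES_A = 0; EF_A = 8
ES_B = 0; EF_B = 5
ES_C = 0; EF_C = 14
ES_D = 0; EF_D = 6
ES_E = max(EF_A=8, EF_C=14) = 14; EF_E = 14+15 = 29
ES_F = max(EF_A=8, EF_B=5) = 8; EF_F = 8+13 = 21
ES_G = 14; EF_G = 14+9 = 23
ES_H = 14; EF_H = 14+10 = 24
ES_I = 21; EF_I = 21+7 = 28
ES_J = max(EF_D=6, EF_E=29, EF_G=23, EF_H=24, EF_I=28) = 29; EF_J = 29+13 = 42
Expected project duration μ = 42 days. Critical path: C → E → J.

Variance along critical path = 0.111 + 13.444 + 7.111 = 20.667
σ = √20.667 = 4.546 days

4.55 days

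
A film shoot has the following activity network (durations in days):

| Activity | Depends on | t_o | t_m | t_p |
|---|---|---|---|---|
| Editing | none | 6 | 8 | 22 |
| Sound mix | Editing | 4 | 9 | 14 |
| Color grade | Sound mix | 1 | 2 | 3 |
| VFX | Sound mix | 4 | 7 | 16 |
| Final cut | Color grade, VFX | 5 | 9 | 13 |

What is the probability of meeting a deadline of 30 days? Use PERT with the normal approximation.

0.065

te_Editing = (6 + 4·8 + 22)/6 = 60/6 = 10; σ²_Editing = ((22−6)/6)² = 7.111
te_Sound mix = (4 + 4·9 + 14)/6 = 54/6 = 9; σ²_Sound mix = ((14−4)/6)² = 2.778
te_Color grade = (1 + 4·2 + 3)/6 = 12/6 = 2; σ²_Color grade = ((3−1)/6)² = 0.111
te_VFX = (4 + 4·7 + 16)/6 = 48/6 = 8; σ²_VFX = ((16−4)/6)² = 4.000
te_Final cut = (5 + 4·9 + 13)/6 = 54/6 = 9; σ²_Final cut = ((13−5)/6)² = 1.778

Forward pass:
ES_Editing = 0; EF_Editing = 10
ES_Sound mix = 10; EF_Sound mix = 10+9 = 19
ES_Color grade = 19; EF_Color grade = 19+2 = 21
ES_VFX = 19; EF_VFX = 19+8 = 27
ES_Final cut = max(EF_Color grade=21, EF_VFX=27) = 27; EF_Final cut = 27+9 = 36
Expected project duration μ = 36 days. Critical path: Editing → Sound mix → VFX → Final cut.

Variance along critical path = 7.111 + 2.778 + 4.000 + 1.778 = 15.667; σ = √15.667 = 3.958 days.
Z = (30 − 36) / 3.958 = -1.516
P(T ≤ 30) = Φ(-1.516) ≈ 0.065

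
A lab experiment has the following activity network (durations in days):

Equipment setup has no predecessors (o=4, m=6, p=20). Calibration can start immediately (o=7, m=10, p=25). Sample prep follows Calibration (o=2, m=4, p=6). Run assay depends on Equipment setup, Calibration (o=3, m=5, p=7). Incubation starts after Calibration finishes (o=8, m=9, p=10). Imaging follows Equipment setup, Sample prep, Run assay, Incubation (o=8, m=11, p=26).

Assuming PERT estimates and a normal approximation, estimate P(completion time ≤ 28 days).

0.079

te_Equipment setup = (4 + 4·6 + 20)/6 = 48/6 = 8; σ²_Equipment setup = ((20−4)/6)² = 7.111
te_Calibration = (7 + 4·10 + 25)/6 = 72/6 = 12; σ²_Calibration = ((25−7)/6)² = 9.000
te_Sample prep = (2 + 4·4 + 6)/6 = 24/6 = 4; σ²_Sample prep = ((6−2)/6)² = 0.444
te_Run assay = (3 + 4·5 + 7)/6 = 30/6 = 5; σ²_Run assay = ((7−3)/6)² = 0.444
te_Incubation = (8 + 4·9 + 10)/6 = 54/6 = 9; σ²_Incubation = ((10−8)/6)² = 0.111
te_Imaging = (8 + 4·11 + 26)/6 = 78/6 = 13; σ²_Imaging = ((26−8)/6)² = 9.000

Forward pass:
ES_Equipment setup = 0; EF_Equipment setup = 8
ES_Calibration = 0; EF_Calibration = 12
ES_Sample prep = 12; EF_Sample prep = 12+4 = 16
ES_Run assay = max(EF_Equipment setup=8, EF_Calibration=12) = 12; EF_Run assay = 12+5 = 17
ES_Incubation = 12; EF_Incubation = 12+9 = 21
ES_Imaging = max(EF_Equipment setup=8, EF_Sample prep=16, EF_Run assay=17, EF_Incubation=21) = 21; EF_Imaging = 21+13 = 34
Expected project duration μ = 34 days. Critical path: Calibration → Incubation → Imaging.

Variance along critical path = 9.000 + 0.111 + 9.000 = 18.111; σ = √18.111 = 4.256 days.
Z = (28 − 34) / 4.256 = -1.410
P(T ≤ 28) = Φ(-1.410) ≈ 0.079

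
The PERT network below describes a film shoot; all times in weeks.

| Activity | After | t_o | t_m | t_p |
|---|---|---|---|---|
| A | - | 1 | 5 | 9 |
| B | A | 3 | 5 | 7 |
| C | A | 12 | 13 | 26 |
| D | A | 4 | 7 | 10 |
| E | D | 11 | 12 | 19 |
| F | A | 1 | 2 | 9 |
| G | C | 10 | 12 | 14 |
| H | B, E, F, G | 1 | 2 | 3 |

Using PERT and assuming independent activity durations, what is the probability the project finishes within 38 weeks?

0.924

te_A = (1 + 4·5 + 9)/6 = 30/6 = 5; σ²_A = ((9−1)/6)² = 1.778
te_B = (3 + 4·5 + 7)/6 = 30/6 = 5; σ²_B = ((7−3)/6)² = 0.444
te_C = (12 + 4·13 + 26)/6 = 90/6 = 15; σ²_C = ((26−12)/6)² = 5.444
te_D = (4 + 4·7 + 10)/6 = 42/6 = 7; σ²_D = ((10−4)/6)² = 1.000
te_E = (11 + 4·12 + 19)/6 = 78/6 = 13; σ²_E = ((19−11)/6)² = 1.778
te_F = (1 + 4·2 + 9)/6 = 18/6 = 3; σ²_F = ((9−1)/6)² = 1.778
te_G = (10 + 4·12 + 14)/6 = 72/6 = 12; σ²_G = ((14−10)/6)² = 0.444
te_H = (1 + 4·2 + 3)/6 = 12/6 = 2; σ²_H = ((3−1)/6)² = 0.111

Forward pass:
ES_A = 0; EF_A = 5
ES_B = 5; EF_B = 5+5 = 10
ES_C = 5; EF_C = 5+15 = 20
ES_D = 5; EF_D = 5+7 = 12
ES_E = 12; EF_E = 12+13 = 25
ES_F = 5; EF_F = 5+3 = 8
ES_G = 20; EF_G = 20+12 = 32
ES_H = max(EF_B=10, EF_E=25, EF_F=8, EF_G=32) = 32; EF_H = 32+2 = 34
Expected project duration μ = 34 weeks. Critical path: A → C → G → H.

Variance along critical path = 1.778 + 5.444 + 0.444 + 0.111 = 7.778; σ = √7.778 = 2.789 weeks.
Z = (38 − 34) / 2.789 = 1.434
P(T ≤ 38) = Φ(1.434) ≈ 0.924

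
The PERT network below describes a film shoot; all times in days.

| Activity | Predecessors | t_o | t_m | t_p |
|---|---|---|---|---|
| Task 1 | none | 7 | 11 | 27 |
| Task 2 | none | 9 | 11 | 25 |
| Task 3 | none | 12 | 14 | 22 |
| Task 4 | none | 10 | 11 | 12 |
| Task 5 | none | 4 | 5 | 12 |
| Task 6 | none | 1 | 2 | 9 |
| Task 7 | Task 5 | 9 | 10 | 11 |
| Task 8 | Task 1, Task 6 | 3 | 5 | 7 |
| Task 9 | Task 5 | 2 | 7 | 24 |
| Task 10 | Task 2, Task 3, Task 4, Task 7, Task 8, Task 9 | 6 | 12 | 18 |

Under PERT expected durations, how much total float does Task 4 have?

7 days

te_Task 1 = (7 + 4·11 + 27)/6 = 78/6 = 13
te_Task 2 = (9 + 4·11 + 25)/6 = 78/6 = 13
te_Task 3 = (12 + 4·14 + 22)/6 = 90/6 = 15
te_Task 4 = (10 + 4·11 + 12)/6 = 66/6 = 11
te_Task 5 = (4 + 4·5 + 12)/6 = 36/6 = 6
te_Task 6 = (1 + 4·2 + 9)/6 = 18/6 = 3
te_Task 7 = (9 + 4·10 + 11)/6 = 60/6 = 10
te_Task 8 = (3 + 4·5 + 7)/6 = 30/6 = 5
te_Task 9 = (2 + 4·7 + 24)/6 = 54/6 = 9
te_Task 10 = (6 + 4·12 + 18)/6 = 72/6 = 12

Forward pass:
ES_Task 1 = 0; EF_Task 1 = 13
ES_Task 2 = 0; EF_Task 2 = 13
ES_Task 3 = 0; EF_Task 3 = 15
ES_Task 4 = 0; EF_Task 4 = 11
ES_Task 5 = 0; EF_Task 5 = 6
ES_Task 6 = 0; EF_Task 6 = 3
ES_Task 7 = 6; EF_Task 7 = 6+10 = 16
ES_Task 8 = max(EF_Task 1=13, EF_Task 6=3) = 13; EF_Task 8 = 13+5 = 18
ES_Task 9 = 6; EF_Task 9 = 6+9 = 15
ES_Task 10 = max(EF_Task 2=13, EF_Task 3=15, EF_Task 4=11, EF_Task 7=16, EF_Task 8=18, EF_Task 9=15) = 18; EF_Task 10 = 18+12 = 30
Expected project duration μ = 30 days. Critical path: Task 1 → Task 8 → Task 10.

Backward pass:
LF_Task 10 = 30; LS_Task 10 = 30−12 = 18
LF_Task 9 = LS_Task 10 = 18; LS_Task 9 = 18−9 = 9
LF_Task 8 = LS_Task 10 = 18; LS_Task 8 = 18−5 = 13
LF_Task 7 = LS_Task 10 = 18; LS_Task 7 = 18−10 = 8
LF_Task 6 = LS_Task 8 = 13; LS_Task 6 = 13−3 = 10
LF_Task 5 = min(LS_Task 7=8, LS_Task 9=9) = 8; LS_Task 5 = 8−6 = 2
LF_Task 4 = LS_Task 10 = 18; LS_Task 4 = 18−11 = 7
LF_Task 3 = LS_Task 10 = 18; LS_Task 3 = 18−15 = 3
LF_Task 2 = LS_Task 10 = 18; LS_Task 2 = 18−13 = 5
LF_Task 1 = LS_Task 8 = 13; LS_Task 1 = 13−13 = 0
Slack_Task 4 = LS_Task 4 − ES_Task 4 = 7 − 0 = 7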